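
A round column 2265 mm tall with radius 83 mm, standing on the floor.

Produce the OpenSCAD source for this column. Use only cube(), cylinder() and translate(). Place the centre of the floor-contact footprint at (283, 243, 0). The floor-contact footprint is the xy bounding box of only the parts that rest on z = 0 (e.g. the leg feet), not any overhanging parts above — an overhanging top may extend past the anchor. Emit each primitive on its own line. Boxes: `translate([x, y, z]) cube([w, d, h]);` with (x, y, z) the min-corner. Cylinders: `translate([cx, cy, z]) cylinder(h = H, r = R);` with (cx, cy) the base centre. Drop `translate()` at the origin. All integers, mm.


translate([283, 243, 0]) cylinder(h = 2265, r = 83);


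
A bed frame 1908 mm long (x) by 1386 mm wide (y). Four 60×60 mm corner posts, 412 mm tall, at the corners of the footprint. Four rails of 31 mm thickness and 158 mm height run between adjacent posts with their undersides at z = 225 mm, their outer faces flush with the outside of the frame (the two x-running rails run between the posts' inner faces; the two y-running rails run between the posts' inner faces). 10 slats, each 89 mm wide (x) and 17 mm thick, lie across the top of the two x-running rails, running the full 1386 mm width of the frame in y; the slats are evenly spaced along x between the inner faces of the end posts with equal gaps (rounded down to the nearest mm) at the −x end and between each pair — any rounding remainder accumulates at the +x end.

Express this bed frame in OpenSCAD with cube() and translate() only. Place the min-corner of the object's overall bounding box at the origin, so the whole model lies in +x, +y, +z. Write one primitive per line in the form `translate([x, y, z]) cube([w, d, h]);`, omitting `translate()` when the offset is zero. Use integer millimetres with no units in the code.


cube([60, 60, 412]);
translate([0, 1326, 0]) cube([60, 60, 412]);
translate([1848, 0, 0]) cube([60, 60, 412]);
translate([1848, 1326, 0]) cube([60, 60, 412]);
translate([60, 0, 225]) cube([1788, 31, 158]);
translate([60, 1355, 225]) cube([1788, 31, 158]);
translate([0, 60, 225]) cube([31, 1266, 158]);
translate([1877, 60, 225]) cube([31, 1266, 158]);
translate([141, 0, 383]) cube([89, 1386, 17]);
translate([311, 0, 383]) cube([89, 1386, 17]);
translate([481, 0, 383]) cube([89, 1386, 17]);
translate([651, 0, 383]) cube([89, 1386, 17]);
translate([821, 0, 383]) cube([89, 1386, 17]);
translate([991, 0, 383]) cube([89, 1386, 17]);
translate([1161, 0, 383]) cube([89, 1386, 17]);
translate([1331, 0, 383]) cube([89, 1386, 17]);
translate([1501, 0, 383]) cube([89, 1386, 17]);
translate([1671, 0, 383]) cube([89, 1386, 17]);


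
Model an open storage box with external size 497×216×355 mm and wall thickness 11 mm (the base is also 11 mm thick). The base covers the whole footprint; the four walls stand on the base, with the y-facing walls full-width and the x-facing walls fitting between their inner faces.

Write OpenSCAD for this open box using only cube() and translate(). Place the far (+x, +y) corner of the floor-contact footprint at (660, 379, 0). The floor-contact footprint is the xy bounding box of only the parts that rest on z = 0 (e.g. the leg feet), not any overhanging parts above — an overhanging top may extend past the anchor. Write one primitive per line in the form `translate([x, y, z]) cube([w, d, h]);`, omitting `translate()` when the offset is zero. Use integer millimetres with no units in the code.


translate([163, 163, 0]) cube([497, 216, 11]);
translate([163, 163, 11]) cube([497, 11, 344]);
translate([163, 368, 11]) cube([497, 11, 344]);
translate([163, 174, 11]) cube([11, 194, 344]);
translate([649, 174, 11]) cube([11, 194, 344]);


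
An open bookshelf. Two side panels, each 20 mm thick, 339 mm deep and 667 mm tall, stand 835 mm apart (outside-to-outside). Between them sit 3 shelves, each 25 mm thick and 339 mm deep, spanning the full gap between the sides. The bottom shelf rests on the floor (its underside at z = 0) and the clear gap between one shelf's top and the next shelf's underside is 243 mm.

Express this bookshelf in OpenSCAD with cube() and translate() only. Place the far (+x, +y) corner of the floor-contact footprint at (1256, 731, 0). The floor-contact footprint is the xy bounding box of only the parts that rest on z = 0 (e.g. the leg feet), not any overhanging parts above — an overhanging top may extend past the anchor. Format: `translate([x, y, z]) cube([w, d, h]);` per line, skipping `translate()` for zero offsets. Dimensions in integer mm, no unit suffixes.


translate([421, 392, 0]) cube([20, 339, 667]);
translate([1236, 392, 0]) cube([20, 339, 667]);
translate([441, 392, 0]) cube([795, 339, 25]);
translate([441, 392, 268]) cube([795, 339, 25]);
translate([441, 392, 536]) cube([795, 339, 25]);


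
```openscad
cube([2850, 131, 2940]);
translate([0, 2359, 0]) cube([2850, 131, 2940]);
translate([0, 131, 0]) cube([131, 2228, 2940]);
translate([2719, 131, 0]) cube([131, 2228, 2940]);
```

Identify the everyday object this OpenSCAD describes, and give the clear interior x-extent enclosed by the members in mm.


A house (or room) frame. The interior width is 2588 mm.

Four 2940 mm walls enclosing a rectangle with no floor or roof — a room or house frame. Outside width is 2850 mm and wall thickness is 131 mm, so the interior width is 2850 − 2 × 131 = 2588 mm.


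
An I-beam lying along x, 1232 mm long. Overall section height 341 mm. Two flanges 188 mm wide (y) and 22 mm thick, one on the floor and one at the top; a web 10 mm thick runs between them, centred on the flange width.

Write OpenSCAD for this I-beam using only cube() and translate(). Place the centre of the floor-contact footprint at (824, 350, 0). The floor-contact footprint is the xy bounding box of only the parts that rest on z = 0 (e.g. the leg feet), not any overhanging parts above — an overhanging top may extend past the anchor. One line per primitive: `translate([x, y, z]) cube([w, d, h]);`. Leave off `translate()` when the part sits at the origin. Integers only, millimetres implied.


translate([208, 256, 0]) cube([1232, 188, 22]);
translate([208, 345, 22]) cube([1232, 10, 297]);
translate([208, 256, 319]) cube([1232, 188, 22]);


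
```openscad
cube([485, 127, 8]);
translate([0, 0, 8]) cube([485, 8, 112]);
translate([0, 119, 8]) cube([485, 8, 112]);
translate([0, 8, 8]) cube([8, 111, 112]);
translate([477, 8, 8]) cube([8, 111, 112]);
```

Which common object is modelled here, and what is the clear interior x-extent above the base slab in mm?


An open box. The internal width is 469 mm.

A 485×127 base slab with four walls standing on it — an open box. The base is 485 mm wide and the walls are 8 mm thick, so the internal width is 485 − 2 × 8 = 469 mm.


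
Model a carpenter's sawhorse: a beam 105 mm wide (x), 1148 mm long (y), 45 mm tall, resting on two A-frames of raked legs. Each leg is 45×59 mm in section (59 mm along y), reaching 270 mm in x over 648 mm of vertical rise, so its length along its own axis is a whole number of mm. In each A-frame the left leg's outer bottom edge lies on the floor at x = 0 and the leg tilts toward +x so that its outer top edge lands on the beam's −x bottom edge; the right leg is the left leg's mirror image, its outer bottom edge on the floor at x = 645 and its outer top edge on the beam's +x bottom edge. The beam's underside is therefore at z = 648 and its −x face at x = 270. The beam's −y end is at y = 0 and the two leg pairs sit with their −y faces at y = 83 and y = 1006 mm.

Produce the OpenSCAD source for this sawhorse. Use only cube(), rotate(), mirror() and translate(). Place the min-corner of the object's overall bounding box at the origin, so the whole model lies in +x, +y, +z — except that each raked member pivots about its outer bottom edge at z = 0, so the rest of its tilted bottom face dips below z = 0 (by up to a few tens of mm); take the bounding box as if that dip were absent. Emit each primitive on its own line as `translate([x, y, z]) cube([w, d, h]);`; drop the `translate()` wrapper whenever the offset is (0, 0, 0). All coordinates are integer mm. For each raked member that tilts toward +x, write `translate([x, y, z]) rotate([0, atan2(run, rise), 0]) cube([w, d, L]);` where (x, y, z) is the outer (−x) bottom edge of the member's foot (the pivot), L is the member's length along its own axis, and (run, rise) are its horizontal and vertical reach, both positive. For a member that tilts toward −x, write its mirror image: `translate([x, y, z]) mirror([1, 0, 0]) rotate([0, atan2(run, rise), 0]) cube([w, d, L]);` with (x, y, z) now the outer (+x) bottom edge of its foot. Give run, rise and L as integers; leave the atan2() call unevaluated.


translate([270, 0, 648]) cube([105, 1148, 45]);
translate([0, 83, 0]) rotate([0, atan2(270, 648), 0]) cube([45, 59, 702]);
translate([645, 83, 0]) mirror([1, 0, 0]) rotate([0, atan2(270, 648), 0]) cube([45, 59, 702]);
translate([0, 1006, 0]) rotate([0, atan2(270, 648), 0]) cube([45, 59, 702]);
translate([645, 1006, 0]) mirror([1, 0, 0]) rotate([0, atan2(270, 648), 0]) cube([45, 59, 702]);


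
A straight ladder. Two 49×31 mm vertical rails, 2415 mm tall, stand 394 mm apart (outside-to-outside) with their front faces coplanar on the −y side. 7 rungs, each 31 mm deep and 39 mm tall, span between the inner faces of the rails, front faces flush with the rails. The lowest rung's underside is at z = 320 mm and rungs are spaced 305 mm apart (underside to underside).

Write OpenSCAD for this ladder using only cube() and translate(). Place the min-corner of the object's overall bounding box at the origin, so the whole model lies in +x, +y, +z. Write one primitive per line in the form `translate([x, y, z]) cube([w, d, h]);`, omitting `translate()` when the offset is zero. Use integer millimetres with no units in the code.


cube([49, 31, 2415]);
translate([345, 0, 0]) cube([49, 31, 2415]);
translate([49, 0, 320]) cube([296, 31, 39]);
translate([49, 0, 625]) cube([296, 31, 39]);
translate([49, 0, 930]) cube([296, 31, 39]);
translate([49, 0, 1235]) cube([296, 31, 39]);
translate([49, 0, 1540]) cube([296, 31, 39]);
translate([49, 0, 1845]) cube([296, 31, 39]);
translate([49, 0, 2150]) cube([296, 31, 39]);


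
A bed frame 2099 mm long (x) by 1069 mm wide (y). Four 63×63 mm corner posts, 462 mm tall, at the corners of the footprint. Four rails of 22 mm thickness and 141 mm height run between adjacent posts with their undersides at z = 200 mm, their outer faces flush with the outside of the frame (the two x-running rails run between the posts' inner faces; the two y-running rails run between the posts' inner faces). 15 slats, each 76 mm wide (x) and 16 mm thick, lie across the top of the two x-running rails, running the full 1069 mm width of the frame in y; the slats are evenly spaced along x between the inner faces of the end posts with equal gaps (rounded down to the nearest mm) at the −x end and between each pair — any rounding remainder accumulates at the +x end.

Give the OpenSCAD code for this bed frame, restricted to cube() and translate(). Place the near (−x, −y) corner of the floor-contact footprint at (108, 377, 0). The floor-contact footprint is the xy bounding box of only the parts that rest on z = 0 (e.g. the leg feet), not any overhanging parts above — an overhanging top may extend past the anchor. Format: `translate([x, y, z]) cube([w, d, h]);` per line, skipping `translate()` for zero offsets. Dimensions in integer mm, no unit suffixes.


translate([108, 377, 0]) cube([63, 63, 462]);
translate([108, 1383, 0]) cube([63, 63, 462]);
translate([2144, 377, 0]) cube([63, 63, 462]);
translate([2144, 1383, 0]) cube([63, 63, 462]);
translate([171, 377, 200]) cube([1973, 22, 141]);
translate([171, 1424, 200]) cube([1973, 22, 141]);
translate([108, 440, 200]) cube([22, 943, 141]);
translate([2185, 440, 200]) cube([22, 943, 141]);
translate([223, 377, 341]) cube([76, 1069, 16]);
translate([351, 377, 341]) cube([76, 1069, 16]);
translate([479, 377, 341]) cube([76, 1069, 16]);
translate([607, 377, 341]) cube([76, 1069, 16]);
translate([735, 377, 341]) cube([76, 1069, 16]);
translate([863, 377, 341]) cube([76, 1069, 16]);
translate([991, 377, 341]) cube([76, 1069, 16]);
translate([1119, 377, 341]) cube([76, 1069, 16]);
translate([1247, 377, 341]) cube([76, 1069, 16]);
translate([1375, 377, 341]) cube([76, 1069, 16]);
translate([1503, 377, 341]) cube([76, 1069, 16]);
translate([1631, 377, 341]) cube([76, 1069, 16]);
translate([1759, 377, 341]) cube([76, 1069, 16]);
translate([1887, 377, 341]) cube([76, 1069, 16]);
translate([2015, 377, 341]) cube([76, 1069, 16]);


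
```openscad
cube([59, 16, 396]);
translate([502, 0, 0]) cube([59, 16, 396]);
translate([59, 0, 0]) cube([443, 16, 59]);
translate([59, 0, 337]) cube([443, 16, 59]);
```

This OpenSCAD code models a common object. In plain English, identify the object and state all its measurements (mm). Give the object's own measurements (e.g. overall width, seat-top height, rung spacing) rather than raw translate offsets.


A rectangular picture frame lying in the x–z plane (depth along y). The opening is 443 mm wide (x) by 278 mm tall (z), surrounded by a border 59 mm wide on all four sides. The frame is 16 mm deep and is made of two full-height vertical stiles with two horizontal rails fitted between them.


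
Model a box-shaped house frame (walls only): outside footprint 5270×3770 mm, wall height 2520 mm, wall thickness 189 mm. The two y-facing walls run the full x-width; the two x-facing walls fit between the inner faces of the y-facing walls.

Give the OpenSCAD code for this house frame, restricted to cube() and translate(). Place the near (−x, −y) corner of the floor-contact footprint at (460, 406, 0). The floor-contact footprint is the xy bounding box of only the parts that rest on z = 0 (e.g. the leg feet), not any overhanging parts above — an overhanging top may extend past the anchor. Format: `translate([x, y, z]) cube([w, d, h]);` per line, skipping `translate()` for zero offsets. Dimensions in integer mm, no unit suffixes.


translate([460, 406, 0]) cube([5270, 189, 2520]);
translate([460, 3987, 0]) cube([5270, 189, 2520]);
translate([460, 595, 0]) cube([189, 3392, 2520]);
translate([5541, 595, 0]) cube([189, 3392, 2520]);


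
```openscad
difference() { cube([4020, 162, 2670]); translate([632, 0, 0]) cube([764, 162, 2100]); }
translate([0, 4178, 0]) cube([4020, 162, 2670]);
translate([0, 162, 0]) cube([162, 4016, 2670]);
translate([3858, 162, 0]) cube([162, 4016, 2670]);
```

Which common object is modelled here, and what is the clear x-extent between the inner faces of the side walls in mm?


A single room. The interior width is 3696 mm.

Four walls enclosing a rectangle with a door in the front wall — a room. Outside width 4020 minus two 162 mm walls gives 3696 mm.


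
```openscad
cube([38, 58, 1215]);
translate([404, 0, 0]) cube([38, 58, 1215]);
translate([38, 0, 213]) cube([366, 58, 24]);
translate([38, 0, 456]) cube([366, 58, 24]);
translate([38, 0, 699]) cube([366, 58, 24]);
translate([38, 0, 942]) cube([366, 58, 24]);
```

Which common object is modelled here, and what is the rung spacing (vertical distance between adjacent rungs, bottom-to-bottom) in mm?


A ladder. The rung spacing is 243 mm.

Two tall 38×58 posts with 4 short bars between them — a ladder. Adjacent rungs sit at z = 213 and z = 456, so the spacing is 456 − 213 = 243 mm.


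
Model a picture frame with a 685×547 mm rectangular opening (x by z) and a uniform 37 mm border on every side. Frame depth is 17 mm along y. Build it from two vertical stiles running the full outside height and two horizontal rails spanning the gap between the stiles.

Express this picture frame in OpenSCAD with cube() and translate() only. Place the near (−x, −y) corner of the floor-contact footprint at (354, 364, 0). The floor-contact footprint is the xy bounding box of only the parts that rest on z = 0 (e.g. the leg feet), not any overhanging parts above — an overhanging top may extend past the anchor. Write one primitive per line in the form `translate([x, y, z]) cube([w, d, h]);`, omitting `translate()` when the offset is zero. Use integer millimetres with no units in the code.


translate([354, 364, 0]) cube([37, 17, 621]);
translate([1076, 364, 0]) cube([37, 17, 621]);
translate([391, 364, 0]) cube([685, 17, 37]);
translate([391, 364, 584]) cube([685, 17, 37]);


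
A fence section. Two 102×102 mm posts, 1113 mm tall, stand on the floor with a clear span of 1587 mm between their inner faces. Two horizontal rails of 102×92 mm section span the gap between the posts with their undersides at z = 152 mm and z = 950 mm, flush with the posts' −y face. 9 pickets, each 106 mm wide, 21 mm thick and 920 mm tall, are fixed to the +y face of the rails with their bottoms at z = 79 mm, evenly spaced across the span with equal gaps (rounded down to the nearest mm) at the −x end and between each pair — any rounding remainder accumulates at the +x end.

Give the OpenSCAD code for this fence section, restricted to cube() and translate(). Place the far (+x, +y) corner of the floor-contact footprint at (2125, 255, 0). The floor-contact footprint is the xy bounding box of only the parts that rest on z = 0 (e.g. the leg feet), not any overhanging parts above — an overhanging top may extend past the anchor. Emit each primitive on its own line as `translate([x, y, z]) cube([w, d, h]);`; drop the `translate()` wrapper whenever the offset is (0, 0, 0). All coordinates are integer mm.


translate([334, 153, 0]) cube([102, 102, 1113]);
translate([2023, 153, 0]) cube([102, 102, 1113]);
translate([436, 153, 152]) cube([1587, 102, 92]);
translate([436, 153, 950]) cube([1587, 102, 92]);
translate([499, 255, 79]) cube([106, 21, 920]);
translate([668, 255, 79]) cube([106, 21, 920]);
translate([837, 255, 79]) cube([106, 21, 920]);
translate([1006, 255, 79]) cube([106, 21, 920]);
translate([1175, 255, 79]) cube([106, 21, 920]);
translate([1344, 255, 79]) cube([106, 21, 920]);
translate([1513, 255, 79]) cube([106, 21, 920]);
translate([1682, 255, 79]) cube([106, 21, 920]);
translate([1851, 255, 79]) cube([106, 21, 920]);


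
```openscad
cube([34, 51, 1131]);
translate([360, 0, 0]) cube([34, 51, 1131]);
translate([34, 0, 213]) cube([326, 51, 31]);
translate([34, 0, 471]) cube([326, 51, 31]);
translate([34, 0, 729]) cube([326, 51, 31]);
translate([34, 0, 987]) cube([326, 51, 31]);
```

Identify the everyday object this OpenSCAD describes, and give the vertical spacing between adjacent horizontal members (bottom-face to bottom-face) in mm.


A ladder. The rung spacing is 258 mm.

Two tall 34×51 posts with 4 short bars between them — a ladder. Adjacent rungs sit at z = 213 and z = 471, so the spacing is 471 − 213 = 258 mm.


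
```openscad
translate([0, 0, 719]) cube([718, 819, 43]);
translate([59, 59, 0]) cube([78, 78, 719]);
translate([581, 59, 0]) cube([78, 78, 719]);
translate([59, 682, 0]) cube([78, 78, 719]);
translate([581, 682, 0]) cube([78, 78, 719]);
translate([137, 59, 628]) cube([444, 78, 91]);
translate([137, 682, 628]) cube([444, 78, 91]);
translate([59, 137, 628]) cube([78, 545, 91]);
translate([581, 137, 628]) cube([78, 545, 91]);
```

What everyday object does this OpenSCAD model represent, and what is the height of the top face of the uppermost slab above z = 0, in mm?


A table. The table height is 762 mm.

A 718×819×43 slab sits at z = 719 on four 78 mm square posts — a table. The top surface is at 719 + 43 = 762 mm.


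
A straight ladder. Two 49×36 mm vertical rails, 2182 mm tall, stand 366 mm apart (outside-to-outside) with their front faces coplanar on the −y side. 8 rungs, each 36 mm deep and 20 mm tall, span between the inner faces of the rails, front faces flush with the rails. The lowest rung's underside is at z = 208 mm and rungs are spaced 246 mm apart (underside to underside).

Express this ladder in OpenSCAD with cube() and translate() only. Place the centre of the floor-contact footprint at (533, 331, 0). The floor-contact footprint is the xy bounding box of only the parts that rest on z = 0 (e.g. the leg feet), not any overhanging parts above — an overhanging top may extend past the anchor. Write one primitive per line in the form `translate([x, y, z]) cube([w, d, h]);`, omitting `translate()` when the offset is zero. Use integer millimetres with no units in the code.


translate([350, 313, 0]) cube([49, 36, 2182]);
translate([667, 313, 0]) cube([49, 36, 2182]);
translate([399, 313, 208]) cube([268, 36, 20]);
translate([399, 313, 454]) cube([268, 36, 20]);
translate([399, 313, 700]) cube([268, 36, 20]);
translate([399, 313, 946]) cube([268, 36, 20]);
translate([399, 313, 1192]) cube([268, 36, 20]);
translate([399, 313, 1438]) cube([268, 36, 20]);
translate([399, 313, 1684]) cube([268, 36, 20]);
translate([399, 313, 1930]) cube([268, 36, 20]);


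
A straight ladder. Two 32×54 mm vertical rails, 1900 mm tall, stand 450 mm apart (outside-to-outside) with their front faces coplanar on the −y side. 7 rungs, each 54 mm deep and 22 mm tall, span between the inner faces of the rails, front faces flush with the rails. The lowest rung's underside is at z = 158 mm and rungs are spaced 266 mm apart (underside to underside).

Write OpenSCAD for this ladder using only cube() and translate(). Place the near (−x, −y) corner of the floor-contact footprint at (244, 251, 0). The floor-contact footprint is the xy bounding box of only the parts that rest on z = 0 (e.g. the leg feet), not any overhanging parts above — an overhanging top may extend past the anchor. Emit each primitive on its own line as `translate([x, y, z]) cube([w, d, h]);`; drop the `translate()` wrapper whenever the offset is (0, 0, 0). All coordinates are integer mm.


translate([244, 251, 0]) cube([32, 54, 1900]);
translate([662, 251, 0]) cube([32, 54, 1900]);
translate([276, 251, 158]) cube([386, 54, 22]);
translate([276, 251, 424]) cube([386, 54, 22]);
translate([276, 251, 690]) cube([386, 54, 22]);
translate([276, 251, 956]) cube([386, 54, 22]);
translate([276, 251, 1222]) cube([386, 54, 22]);
translate([276, 251, 1488]) cube([386, 54, 22]);
translate([276, 251, 1754]) cube([386, 54, 22]);


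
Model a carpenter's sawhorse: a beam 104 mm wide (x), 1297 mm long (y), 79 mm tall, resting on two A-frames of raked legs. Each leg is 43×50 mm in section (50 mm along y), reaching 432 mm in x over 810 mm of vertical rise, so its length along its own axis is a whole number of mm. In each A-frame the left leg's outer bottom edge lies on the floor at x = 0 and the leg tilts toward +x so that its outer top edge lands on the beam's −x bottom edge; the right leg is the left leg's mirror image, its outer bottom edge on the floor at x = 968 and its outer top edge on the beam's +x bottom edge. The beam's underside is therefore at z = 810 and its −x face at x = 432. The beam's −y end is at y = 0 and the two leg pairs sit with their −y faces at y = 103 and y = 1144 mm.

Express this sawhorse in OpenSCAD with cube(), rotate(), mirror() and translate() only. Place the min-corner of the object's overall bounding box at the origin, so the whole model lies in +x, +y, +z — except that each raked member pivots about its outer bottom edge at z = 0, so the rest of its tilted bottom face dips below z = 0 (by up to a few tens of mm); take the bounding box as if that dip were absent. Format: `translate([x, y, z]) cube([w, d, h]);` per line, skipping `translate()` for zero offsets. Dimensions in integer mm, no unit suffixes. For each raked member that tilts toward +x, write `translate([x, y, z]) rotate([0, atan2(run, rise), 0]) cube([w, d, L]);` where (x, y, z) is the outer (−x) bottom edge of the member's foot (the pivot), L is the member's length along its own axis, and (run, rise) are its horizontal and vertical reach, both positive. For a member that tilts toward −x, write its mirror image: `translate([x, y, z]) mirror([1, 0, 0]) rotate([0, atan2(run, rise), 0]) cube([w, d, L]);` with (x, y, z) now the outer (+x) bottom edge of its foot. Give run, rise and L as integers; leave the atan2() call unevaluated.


// leg length = √(432² + 810²) = 918
// right-leg outer foot x = 2·432 + 104 = 968
// beam min-corner = (432, 0, 810)
translate([432, 0, 810]) cube([104, 1297, 79]);
translate([0, 103, 0]) rotate([0, atan2(432, 810), 0]) cube([43, 50, 918]);
translate([968, 103, 0]) mirror([1, 0, 0]) rotate([0, atan2(432, 810), 0]) cube([43, 50, 918]);
translate([0, 1144, 0]) rotate([0, atan2(432, 810), 0]) cube([43, 50, 918]);
translate([968, 1144, 0]) mirror([1, 0, 0]) rotate([0, atan2(432, 810), 0]) cube([43, 50, 918]);


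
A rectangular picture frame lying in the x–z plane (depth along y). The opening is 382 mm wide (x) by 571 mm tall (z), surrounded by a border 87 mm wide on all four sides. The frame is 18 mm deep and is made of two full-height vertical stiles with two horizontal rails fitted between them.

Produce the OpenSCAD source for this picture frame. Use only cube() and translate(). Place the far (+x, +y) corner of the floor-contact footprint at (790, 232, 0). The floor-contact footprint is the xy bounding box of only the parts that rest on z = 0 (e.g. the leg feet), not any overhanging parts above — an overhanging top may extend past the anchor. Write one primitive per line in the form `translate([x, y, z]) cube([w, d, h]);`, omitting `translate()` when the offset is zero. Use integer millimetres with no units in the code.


translate([234, 214, 0]) cube([87, 18, 745]);
translate([703, 214, 0]) cube([87, 18, 745]);
translate([321, 214, 0]) cube([382, 18, 87]);
translate([321, 214, 658]) cube([382, 18, 87]);


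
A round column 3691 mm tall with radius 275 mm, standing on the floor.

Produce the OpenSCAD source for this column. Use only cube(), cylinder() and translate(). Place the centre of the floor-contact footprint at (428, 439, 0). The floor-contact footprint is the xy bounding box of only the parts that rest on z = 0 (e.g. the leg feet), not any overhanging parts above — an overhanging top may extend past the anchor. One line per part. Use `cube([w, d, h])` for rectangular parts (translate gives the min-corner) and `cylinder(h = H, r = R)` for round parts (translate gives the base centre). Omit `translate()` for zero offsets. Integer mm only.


translate([428, 439, 0]) cylinder(h = 3691, r = 275);


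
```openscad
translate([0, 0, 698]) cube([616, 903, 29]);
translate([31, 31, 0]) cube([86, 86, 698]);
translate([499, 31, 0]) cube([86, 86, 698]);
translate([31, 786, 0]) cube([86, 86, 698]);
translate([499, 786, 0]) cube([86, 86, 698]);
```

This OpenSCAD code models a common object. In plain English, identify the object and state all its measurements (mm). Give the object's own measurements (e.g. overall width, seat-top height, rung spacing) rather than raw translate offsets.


A rectangular dining table. The top is 616×903×29 mm with its upper surface at z = 727 mm. It stands on four 86×86 mm square legs, each inset 31 mm from the nearest pair of top edges, running from the floor to the underside of the top.


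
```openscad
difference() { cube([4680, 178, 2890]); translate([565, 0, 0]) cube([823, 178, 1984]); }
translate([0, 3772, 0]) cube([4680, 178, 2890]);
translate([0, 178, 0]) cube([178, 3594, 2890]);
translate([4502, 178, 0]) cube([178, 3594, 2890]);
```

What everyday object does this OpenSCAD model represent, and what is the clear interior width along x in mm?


A single room. The interior width is 4324 mm.

Four walls enclosing a rectangle with a door in the front wall — a room. Outside width 4680 minus two 178 mm walls gives 4324 mm.


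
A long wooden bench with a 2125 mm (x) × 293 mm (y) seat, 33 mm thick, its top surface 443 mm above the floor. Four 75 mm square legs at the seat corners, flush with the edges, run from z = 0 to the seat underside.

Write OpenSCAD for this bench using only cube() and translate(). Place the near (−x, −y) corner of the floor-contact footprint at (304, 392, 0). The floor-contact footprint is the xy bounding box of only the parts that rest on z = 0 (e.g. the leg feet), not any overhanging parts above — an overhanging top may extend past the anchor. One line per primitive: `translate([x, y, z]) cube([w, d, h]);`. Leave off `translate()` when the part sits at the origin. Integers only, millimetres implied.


translate([304, 392, 410]) cube([2125, 293, 33]);
translate([304, 392, 0]) cube([75, 75, 410]);
translate([304, 610, 0]) cube([75, 75, 410]);
translate([2354, 392, 0]) cube([75, 75, 410]);
translate([2354, 610, 0]) cube([75, 75, 410]);


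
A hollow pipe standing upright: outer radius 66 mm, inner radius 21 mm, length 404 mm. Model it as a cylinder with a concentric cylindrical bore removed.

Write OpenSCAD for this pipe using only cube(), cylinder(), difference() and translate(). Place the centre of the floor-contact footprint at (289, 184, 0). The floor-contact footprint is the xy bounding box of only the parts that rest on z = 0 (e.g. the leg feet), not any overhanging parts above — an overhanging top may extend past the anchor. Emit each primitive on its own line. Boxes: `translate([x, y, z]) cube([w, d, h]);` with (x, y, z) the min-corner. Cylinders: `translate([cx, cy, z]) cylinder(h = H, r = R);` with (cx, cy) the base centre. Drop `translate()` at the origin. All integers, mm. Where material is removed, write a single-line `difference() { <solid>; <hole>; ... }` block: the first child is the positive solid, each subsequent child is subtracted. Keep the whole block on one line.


difference() { translate([289, 184, 0]) cylinder(h = 404, r = 66); translate([289, 184, 0]) cylinder(h = 404, r = 21); }


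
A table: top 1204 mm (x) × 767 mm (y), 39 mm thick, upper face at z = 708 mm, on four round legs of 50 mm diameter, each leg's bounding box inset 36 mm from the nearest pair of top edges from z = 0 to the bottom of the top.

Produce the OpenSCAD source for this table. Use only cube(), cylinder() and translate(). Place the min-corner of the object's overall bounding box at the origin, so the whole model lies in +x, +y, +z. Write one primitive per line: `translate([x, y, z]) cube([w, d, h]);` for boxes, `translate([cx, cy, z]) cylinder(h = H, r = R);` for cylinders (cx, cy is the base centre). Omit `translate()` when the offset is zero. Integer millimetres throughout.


translate([0, 0, 669]) cube([1204, 767, 39]);
translate([61, 61, 0]) cylinder(h = 669, r = 25);
translate([1143, 61, 0]) cylinder(h = 669, r = 25);
translate([61, 706, 0]) cylinder(h = 669, r = 25);
translate([1143, 706, 0]) cylinder(h = 669, r = 25);


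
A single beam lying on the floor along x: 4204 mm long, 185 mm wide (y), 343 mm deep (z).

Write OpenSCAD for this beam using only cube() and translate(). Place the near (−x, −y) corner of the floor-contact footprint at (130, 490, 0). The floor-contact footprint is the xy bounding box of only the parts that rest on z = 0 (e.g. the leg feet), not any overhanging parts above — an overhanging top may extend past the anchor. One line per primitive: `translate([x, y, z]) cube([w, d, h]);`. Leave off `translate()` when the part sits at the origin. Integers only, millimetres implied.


translate([130, 490, 0]) cube([4204, 185, 343]);


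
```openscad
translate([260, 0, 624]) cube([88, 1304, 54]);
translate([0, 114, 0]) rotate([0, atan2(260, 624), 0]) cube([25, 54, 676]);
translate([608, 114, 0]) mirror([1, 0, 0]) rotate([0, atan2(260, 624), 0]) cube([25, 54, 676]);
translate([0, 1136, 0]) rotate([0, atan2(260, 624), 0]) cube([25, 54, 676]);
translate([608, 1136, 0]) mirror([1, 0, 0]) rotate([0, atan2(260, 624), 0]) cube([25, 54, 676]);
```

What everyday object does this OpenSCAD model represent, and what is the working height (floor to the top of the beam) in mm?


A sawhorse. The overall height is 678 mm.

A beam across two mirrored pairs of raked legs — a sawhorse. The beam's underside is at z = 624 (matching the legs' vertical rise in atan2(260, 624)) and the beam is 54 mm tall, so its top is at 624 + 54 = 678 mm. The raked legs top out at the beam's underside, so that is the highest point.


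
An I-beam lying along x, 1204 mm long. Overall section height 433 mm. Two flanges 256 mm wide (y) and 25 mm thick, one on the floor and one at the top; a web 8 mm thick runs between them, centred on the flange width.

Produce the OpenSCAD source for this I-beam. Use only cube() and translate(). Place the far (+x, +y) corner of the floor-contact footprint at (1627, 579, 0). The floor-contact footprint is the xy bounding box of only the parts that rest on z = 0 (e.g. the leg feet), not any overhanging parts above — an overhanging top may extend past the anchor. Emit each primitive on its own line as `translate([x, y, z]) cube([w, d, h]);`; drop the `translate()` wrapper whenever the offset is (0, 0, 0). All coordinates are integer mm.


translate([423, 323, 0]) cube([1204, 256, 25]);
translate([423, 447, 25]) cube([1204, 8, 383]);
translate([423, 323, 408]) cube([1204, 256, 25]);


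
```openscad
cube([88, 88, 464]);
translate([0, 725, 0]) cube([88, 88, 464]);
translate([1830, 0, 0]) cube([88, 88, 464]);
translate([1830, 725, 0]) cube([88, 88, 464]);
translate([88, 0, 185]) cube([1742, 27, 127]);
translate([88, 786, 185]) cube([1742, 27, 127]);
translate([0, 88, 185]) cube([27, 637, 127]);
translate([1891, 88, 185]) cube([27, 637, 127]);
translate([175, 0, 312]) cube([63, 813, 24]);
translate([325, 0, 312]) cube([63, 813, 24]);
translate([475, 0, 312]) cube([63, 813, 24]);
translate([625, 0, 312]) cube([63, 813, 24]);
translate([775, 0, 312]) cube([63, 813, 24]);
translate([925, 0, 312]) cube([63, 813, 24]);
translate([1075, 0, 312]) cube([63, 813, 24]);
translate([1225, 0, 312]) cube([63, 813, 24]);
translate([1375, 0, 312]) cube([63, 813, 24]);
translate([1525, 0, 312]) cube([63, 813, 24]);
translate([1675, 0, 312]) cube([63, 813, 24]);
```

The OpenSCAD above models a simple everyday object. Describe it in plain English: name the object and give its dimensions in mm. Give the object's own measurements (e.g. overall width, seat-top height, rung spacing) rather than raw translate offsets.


A bed frame 1918 mm long (x) by 813 mm wide (y). Four 88×88 mm corner posts, 464 mm tall, at the corners of the footprint. Four rails of 27 mm thickness and 127 mm height run between adjacent posts with their undersides at z = 185 mm, their outer faces flush with the outside of the frame (the two x-running rails run between the posts' inner faces; the two y-running rails run between the posts' inner faces). 11 slats, each 63 mm wide (x) and 24 mm thick, lie across the top of the two x-running rails, running the full 813 mm width of the frame in y; along x they sit between the end posts with a 87 mm gap after the −x posts and between neighbouring slats, leaving 92 mm before the +x posts.


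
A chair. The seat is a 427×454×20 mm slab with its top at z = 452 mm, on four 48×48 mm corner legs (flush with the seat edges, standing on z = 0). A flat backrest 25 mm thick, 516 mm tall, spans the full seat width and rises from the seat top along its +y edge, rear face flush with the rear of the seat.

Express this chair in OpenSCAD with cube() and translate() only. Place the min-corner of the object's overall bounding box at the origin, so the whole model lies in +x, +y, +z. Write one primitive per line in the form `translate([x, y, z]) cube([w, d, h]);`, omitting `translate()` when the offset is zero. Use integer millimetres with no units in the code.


// leg_h = 452 - 20 = 432
translate([0, 0, 432]) cube([427, 454, 20]);
cube([48, 48, 432]);
translate([379, 0, 0]) cube([48, 48, 432]);
translate([0, 406, 0]) cube([48, 48, 432]);
translate([379, 406, 0]) cube([48, 48, 432]);
translate([0, 429, 452]) cube([427, 25, 516]);


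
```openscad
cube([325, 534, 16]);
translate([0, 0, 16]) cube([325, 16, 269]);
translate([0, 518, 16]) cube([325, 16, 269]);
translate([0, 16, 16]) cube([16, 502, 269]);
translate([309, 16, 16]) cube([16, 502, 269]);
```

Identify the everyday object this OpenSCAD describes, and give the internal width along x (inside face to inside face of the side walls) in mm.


An open box. The internal width is 293 mm.

A 325×534 base slab with four walls standing on it — an open box. The base is 325 mm wide and the walls are 16 mm thick, so the internal width is 325 − 2 × 16 = 293 mm.


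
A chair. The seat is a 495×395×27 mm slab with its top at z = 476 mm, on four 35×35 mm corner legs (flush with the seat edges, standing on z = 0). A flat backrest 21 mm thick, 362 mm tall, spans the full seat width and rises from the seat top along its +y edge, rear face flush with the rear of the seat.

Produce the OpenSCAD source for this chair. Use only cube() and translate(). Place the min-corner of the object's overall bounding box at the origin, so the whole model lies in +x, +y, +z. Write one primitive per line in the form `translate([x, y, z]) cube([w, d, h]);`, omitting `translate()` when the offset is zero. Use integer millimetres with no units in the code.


translate([0, 0, 449]) cube([495, 395, 27]);
cube([35, 35, 449]);
translate([460, 0, 0]) cube([35, 35, 449]);
translate([0, 360, 0]) cube([35, 35, 449]);
translate([460, 360, 0]) cube([35, 35, 449]);
translate([0, 374, 476]) cube([495, 21, 362]);


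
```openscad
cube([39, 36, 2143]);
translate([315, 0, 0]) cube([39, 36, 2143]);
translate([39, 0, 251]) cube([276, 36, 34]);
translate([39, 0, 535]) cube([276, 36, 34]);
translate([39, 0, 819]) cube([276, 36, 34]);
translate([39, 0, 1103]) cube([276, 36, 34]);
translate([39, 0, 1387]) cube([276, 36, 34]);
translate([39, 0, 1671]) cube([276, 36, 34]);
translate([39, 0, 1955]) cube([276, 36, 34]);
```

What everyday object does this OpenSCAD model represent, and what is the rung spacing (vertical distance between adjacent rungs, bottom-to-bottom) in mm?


A ladder. The rung spacing is 284 mm.

Two tall 39×36 posts with 7 short bars between them — a ladder. Adjacent rungs sit at z = 251 and z = 535, so the spacing is 535 − 251 = 284 mm.


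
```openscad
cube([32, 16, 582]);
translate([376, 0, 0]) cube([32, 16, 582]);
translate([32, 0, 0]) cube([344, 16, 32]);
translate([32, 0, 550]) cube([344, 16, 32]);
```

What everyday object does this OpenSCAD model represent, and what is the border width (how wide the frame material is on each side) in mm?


A picture frame. The border width is 32 mm.

Four thin pieces enclosing a rectangular opening — a picture frame. The two full-height stiles are 582 mm tall; the top rail sits at z = 550 and is 32 mm tall, so the border above the opening is 582 − 550 = 32 mm, matching the stile x-width.


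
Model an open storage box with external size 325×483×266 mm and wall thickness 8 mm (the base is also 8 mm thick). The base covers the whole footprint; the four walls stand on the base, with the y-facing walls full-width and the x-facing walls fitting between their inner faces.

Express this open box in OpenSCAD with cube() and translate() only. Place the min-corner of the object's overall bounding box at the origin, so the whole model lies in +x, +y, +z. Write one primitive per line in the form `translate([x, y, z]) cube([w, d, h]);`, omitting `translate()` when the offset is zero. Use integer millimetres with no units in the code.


cube([325, 483, 8]);
translate([0, 0, 8]) cube([325, 8, 258]);
translate([0, 475, 8]) cube([325, 8, 258]);
translate([0, 8, 8]) cube([8, 467, 258]);
translate([317, 8, 8]) cube([8, 467, 258]);


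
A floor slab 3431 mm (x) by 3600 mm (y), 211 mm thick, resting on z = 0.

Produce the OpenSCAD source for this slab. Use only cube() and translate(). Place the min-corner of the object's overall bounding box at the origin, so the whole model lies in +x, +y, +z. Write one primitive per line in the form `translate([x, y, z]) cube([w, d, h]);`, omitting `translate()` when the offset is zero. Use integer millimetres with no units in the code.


cube([3431, 3600, 211]);


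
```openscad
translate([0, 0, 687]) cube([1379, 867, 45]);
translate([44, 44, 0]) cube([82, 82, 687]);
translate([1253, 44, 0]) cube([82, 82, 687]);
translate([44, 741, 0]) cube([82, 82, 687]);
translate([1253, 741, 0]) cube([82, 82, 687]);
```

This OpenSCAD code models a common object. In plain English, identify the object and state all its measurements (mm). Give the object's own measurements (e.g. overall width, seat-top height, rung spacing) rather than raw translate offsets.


A rectangular dining table. The top is 1379×867×45 mm with its upper surface at z = 732 mm. It stands on four 82×82 mm square legs, each inset 44 mm from the nearest pair of top edges, running from the floor to the underside of the top.
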